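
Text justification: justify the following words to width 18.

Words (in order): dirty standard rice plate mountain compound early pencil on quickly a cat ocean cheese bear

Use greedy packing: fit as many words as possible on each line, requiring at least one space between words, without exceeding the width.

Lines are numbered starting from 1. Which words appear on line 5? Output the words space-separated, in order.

Answer: quickly a cat

Derivation:
Line 1: ['dirty', 'standard'] (min_width=14, slack=4)
Line 2: ['rice', 'plate'] (min_width=10, slack=8)
Line 3: ['mountain', 'compound'] (min_width=17, slack=1)
Line 4: ['early', 'pencil', 'on'] (min_width=15, slack=3)
Line 5: ['quickly', 'a', 'cat'] (min_width=13, slack=5)
Line 6: ['ocean', 'cheese', 'bear'] (min_width=17, slack=1)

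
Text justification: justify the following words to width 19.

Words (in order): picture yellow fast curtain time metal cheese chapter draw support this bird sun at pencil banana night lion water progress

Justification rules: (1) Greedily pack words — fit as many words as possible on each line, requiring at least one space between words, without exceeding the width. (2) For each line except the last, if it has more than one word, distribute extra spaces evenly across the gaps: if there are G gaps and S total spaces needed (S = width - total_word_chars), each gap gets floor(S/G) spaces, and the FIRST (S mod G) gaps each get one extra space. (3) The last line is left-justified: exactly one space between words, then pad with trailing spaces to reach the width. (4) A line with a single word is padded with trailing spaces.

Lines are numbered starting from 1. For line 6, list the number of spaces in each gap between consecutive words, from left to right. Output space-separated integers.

Line 1: ['picture', 'yellow', 'fast'] (min_width=19, slack=0)
Line 2: ['curtain', 'time', 'metal'] (min_width=18, slack=1)
Line 3: ['cheese', 'chapter', 'draw'] (min_width=19, slack=0)
Line 4: ['support', 'this', 'bird'] (min_width=17, slack=2)
Line 5: ['sun', 'at', 'pencil'] (min_width=13, slack=6)
Line 6: ['banana', 'night', 'lion'] (min_width=17, slack=2)
Line 7: ['water', 'progress'] (min_width=14, slack=5)

Answer: 2 2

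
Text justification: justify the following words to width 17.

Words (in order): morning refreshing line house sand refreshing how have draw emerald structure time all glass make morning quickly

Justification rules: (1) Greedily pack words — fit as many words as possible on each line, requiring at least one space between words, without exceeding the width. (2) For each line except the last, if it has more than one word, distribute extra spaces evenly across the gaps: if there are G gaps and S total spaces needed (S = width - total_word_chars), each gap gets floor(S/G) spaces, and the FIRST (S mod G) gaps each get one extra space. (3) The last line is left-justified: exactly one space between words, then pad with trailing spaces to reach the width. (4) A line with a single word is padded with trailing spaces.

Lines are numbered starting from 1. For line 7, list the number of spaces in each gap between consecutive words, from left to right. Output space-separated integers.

Line 1: ['morning'] (min_width=7, slack=10)
Line 2: ['refreshing', 'line'] (min_width=15, slack=2)
Line 3: ['house', 'sand'] (min_width=10, slack=7)
Line 4: ['refreshing', 'how'] (min_width=14, slack=3)
Line 5: ['have', 'draw', 'emerald'] (min_width=17, slack=0)
Line 6: ['structure', 'time'] (min_width=14, slack=3)
Line 7: ['all', 'glass', 'make'] (min_width=14, slack=3)
Line 8: ['morning', 'quickly'] (min_width=15, slack=2)

Answer: 3 2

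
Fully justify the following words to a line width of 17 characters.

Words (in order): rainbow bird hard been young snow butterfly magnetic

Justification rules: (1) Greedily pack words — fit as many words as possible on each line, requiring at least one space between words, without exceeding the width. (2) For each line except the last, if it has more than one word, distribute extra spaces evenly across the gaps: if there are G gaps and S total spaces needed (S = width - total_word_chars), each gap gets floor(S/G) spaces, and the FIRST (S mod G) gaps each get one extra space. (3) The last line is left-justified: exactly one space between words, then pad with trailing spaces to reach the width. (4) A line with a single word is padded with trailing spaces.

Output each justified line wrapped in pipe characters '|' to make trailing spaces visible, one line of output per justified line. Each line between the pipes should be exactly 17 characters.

Line 1: ['rainbow', 'bird', 'hard'] (min_width=17, slack=0)
Line 2: ['been', 'young', 'snow'] (min_width=15, slack=2)
Line 3: ['butterfly'] (min_width=9, slack=8)
Line 4: ['magnetic'] (min_width=8, slack=9)

Answer: |rainbow bird hard|
|been  young  snow|
|butterfly        |
|magnetic         |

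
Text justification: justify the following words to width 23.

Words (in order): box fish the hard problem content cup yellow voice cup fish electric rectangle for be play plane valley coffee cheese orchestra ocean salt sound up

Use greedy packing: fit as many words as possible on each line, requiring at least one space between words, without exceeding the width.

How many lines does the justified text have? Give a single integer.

Answer: 7

Derivation:
Line 1: ['box', 'fish', 'the', 'hard'] (min_width=17, slack=6)
Line 2: ['problem', 'content', 'cup'] (min_width=19, slack=4)
Line 3: ['yellow', 'voice', 'cup', 'fish'] (min_width=21, slack=2)
Line 4: ['electric', 'rectangle', 'for'] (min_width=22, slack=1)
Line 5: ['be', 'play', 'plane', 'valley'] (min_width=20, slack=3)
Line 6: ['coffee', 'cheese', 'orchestra'] (min_width=23, slack=0)
Line 7: ['ocean', 'salt', 'sound', 'up'] (min_width=19, slack=4)
Total lines: 7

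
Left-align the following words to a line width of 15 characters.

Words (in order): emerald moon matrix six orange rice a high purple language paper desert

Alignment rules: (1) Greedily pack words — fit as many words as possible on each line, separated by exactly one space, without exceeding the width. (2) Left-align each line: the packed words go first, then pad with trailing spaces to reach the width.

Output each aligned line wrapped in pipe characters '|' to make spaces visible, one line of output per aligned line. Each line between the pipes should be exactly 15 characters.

Line 1: ['emerald', 'moon'] (min_width=12, slack=3)
Line 2: ['matrix', 'six'] (min_width=10, slack=5)
Line 3: ['orange', 'rice', 'a'] (min_width=13, slack=2)
Line 4: ['high', 'purple'] (min_width=11, slack=4)
Line 5: ['language', 'paper'] (min_width=14, slack=1)
Line 6: ['desert'] (min_width=6, slack=9)

Answer: |emerald moon   |
|matrix six     |
|orange rice a  |
|high purple    |
|language paper |
|desert         |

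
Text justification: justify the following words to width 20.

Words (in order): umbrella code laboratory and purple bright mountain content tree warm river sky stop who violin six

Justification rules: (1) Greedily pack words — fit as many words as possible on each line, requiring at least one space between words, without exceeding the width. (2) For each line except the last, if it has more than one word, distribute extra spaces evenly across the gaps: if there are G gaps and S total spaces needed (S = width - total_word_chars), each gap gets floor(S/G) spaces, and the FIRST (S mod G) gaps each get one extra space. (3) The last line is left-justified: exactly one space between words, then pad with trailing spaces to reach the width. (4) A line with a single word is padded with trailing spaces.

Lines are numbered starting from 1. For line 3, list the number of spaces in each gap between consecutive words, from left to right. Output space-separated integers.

Line 1: ['umbrella', 'code'] (min_width=13, slack=7)
Line 2: ['laboratory', 'and'] (min_width=14, slack=6)
Line 3: ['purple', 'bright'] (min_width=13, slack=7)
Line 4: ['mountain', 'content'] (min_width=16, slack=4)
Line 5: ['tree', 'warm', 'river', 'sky'] (min_width=19, slack=1)
Line 6: ['stop', 'who', 'violin', 'six'] (min_width=19, slack=1)

Answer: 8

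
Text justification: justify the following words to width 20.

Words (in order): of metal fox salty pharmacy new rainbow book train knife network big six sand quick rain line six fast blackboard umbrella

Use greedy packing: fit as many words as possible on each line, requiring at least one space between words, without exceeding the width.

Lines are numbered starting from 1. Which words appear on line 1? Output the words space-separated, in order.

Answer: of metal fox salty

Derivation:
Line 1: ['of', 'metal', 'fox', 'salty'] (min_width=18, slack=2)
Line 2: ['pharmacy', 'new', 'rainbow'] (min_width=20, slack=0)
Line 3: ['book', 'train', 'knife'] (min_width=16, slack=4)
Line 4: ['network', 'big', 'six', 'sand'] (min_width=20, slack=0)
Line 5: ['quick', 'rain', 'line', 'six'] (min_width=19, slack=1)
Line 6: ['fast', 'blackboard'] (min_width=15, slack=5)
Line 7: ['umbrella'] (min_width=8, slack=12)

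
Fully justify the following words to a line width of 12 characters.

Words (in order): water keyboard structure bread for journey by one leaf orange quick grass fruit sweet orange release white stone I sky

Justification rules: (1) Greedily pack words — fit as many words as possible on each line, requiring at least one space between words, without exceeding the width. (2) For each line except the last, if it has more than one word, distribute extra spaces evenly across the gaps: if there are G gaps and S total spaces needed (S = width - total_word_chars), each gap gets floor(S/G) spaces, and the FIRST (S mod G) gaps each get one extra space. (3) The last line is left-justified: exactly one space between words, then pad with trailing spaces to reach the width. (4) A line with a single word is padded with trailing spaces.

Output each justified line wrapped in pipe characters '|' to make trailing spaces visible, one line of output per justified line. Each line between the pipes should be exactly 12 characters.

Line 1: ['water'] (min_width=5, slack=7)
Line 2: ['keyboard'] (min_width=8, slack=4)
Line 3: ['structure'] (min_width=9, slack=3)
Line 4: ['bread', 'for'] (min_width=9, slack=3)
Line 5: ['journey', 'by'] (min_width=10, slack=2)
Line 6: ['one', 'leaf'] (min_width=8, slack=4)
Line 7: ['orange', 'quick'] (min_width=12, slack=0)
Line 8: ['grass', 'fruit'] (min_width=11, slack=1)
Line 9: ['sweet', 'orange'] (min_width=12, slack=0)
Line 10: ['release'] (min_width=7, slack=5)
Line 11: ['white', 'stone'] (min_width=11, slack=1)
Line 12: ['I', 'sky'] (min_width=5, slack=7)

Answer: |water       |
|keyboard    |
|structure   |
|bread    for|
|journey   by|
|one     leaf|
|orange quick|
|grass  fruit|
|sweet orange|
|release     |
|white  stone|
|I sky       |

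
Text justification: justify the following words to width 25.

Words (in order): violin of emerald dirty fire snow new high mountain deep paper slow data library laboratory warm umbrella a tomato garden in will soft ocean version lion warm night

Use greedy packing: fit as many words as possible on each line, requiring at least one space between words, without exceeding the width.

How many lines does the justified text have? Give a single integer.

Answer: 7

Derivation:
Line 1: ['violin', 'of', 'emerald', 'dirty'] (min_width=23, slack=2)
Line 2: ['fire', 'snow', 'new', 'high'] (min_width=18, slack=7)
Line 3: ['mountain', 'deep', 'paper', 'slow'] (min_width=24, slack=1)
Line 4: ['data', 'library', 'laboratory'] (min_width=23, slack=2)
Line 5: ['warm', 'umbrella', 'a', 'tomato'] (min_width=22, slack=3)
Line 6: ['garden', 'in', 'will', 'soft', 'ocean'] (min_width=25, slack=0)
Line 7: ['version', 'lion', 'warm', 'night'] (min_width=23, slack=2)
Total lines: 7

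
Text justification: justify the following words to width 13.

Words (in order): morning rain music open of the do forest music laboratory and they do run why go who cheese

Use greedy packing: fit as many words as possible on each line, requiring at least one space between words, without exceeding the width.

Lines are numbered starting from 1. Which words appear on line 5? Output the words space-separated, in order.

Line 1: ['morning', 'rain'] (min_width=12, slack=1)
Line 2: ['music', 'open', 'of'] (min_width=13, slack=0)
Line 3: ['the', 'do', 'forest'] (min_width=13, slack=0)
Line 4: ['music'] (min_width=5, slack=8)
Line 5: ['laboratory'] (min_width=10, slack=3)
Line 6: ['and', 'they', 'do'] (min_width=11, slack=2)
Line 7: ['run', 'why', 'go'] (min_width=10, slack=3)
Line 8: ['who', 'cheese'] (min_width=10, slack=3)

Answer: laboratory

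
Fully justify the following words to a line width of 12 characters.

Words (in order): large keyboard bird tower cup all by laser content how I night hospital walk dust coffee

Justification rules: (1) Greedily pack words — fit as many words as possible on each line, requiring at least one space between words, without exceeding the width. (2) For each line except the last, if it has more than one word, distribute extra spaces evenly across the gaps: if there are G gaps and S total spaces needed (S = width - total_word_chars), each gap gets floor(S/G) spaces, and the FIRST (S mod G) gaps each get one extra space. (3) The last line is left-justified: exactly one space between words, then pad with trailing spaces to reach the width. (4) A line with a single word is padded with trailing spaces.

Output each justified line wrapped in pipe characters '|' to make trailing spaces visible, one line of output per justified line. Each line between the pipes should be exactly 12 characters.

Line 1: ['large'] (min_width=5, slack=7)
Line 2: ['keyboard'] (min_width=8, slack=4)
Line 3: ['bird', 'tower'] (min_width=10, slack=2)
Line 4: ['cup', 'all', 'by'] (min_width=10, slack=2)
Line 5: ['laser'] (min_width=5, slack=7)
Line 6: ['content', 'how'] (min_width=11, slack=1)
Line 7: ['I', 'night'] (min_width=7, slack=5)
Line 8: ['hospital'] (min_width=8, slack=4)
Line 9: ['walk', 'dust'] (min_width=9, slack=3)
Line 10: ['coffee'] (min_width=6, slack=6)

Answer: |large       |
|keyboard    |
|bird   tower|
|cup  all  by|
|laser       |
|content  how|
|I      night|
|hospital    |
|walk    dust|
|coffee      |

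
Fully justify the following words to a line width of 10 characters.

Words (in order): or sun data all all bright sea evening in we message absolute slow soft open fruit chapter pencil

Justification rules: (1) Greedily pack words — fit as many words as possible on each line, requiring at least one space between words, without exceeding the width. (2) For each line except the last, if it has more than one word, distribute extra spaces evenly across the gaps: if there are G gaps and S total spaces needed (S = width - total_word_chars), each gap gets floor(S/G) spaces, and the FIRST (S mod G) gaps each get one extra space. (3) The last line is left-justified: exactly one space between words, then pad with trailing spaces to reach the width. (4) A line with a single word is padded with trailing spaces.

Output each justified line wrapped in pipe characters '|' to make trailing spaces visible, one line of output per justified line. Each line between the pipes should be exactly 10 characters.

Answer: |or     sun|
|data   all|
|all bright|
|sea       |
|evening in|
|we message|
|absolute  |
|slow  soft|
|open fruit|
|chapter   |
|pencil    |

Derivation:
Line 1: ['or', 'sun'] (min_width=6, slack=4)
Line 2: ['data', 'all'] (min_width=8, slack=2)
Line 3: ['all', 'bright'] (min_width=10, slack=0)
Line 4: ['sea'] (min_width=3, slack=7)
Line 5: ['evening', 'in'] (min_width=10, slack=0)
Line 6: ['we', 'message'] (min_width=10, slack=0)
Line 7: ['absolute'] (min_width=8, slack=2)
Line 8: ['slow', 'soft'] (min_width=9, slack=1)
Line 9: ['open', 'fruit'] (min_width=10, slack=0)
Line 10: ['chapter'] (min_width=7, slack=3)
Line 11: ['pencil'] (min_width=6, slack=4)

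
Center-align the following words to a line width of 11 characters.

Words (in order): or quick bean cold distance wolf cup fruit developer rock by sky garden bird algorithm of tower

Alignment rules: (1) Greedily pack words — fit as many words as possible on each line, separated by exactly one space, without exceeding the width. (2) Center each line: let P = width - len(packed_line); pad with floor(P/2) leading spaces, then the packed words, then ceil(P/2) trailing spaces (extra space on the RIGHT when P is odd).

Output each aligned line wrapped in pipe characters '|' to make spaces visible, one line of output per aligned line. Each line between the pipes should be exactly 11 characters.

Answer: | or quick  |
| bean cold |
| distance  |
| wolf cup  |
|   fruit   |
| developer |
|rock by sky|
|garden bird|
| algorithm |
| of tower  |

Derivation:
Line 1: ['or', 'quick'] (min_width=8, slack=3)
Line 2: ['bean', 'cold'] (min_width=9, slack=2)
Line 3: ['distance'] (min_width=8, slack=3)
Line 4: ['wolf', 'cup'] (min_width=8, slack=3)
Line 5: ['fruit'] (min_width=5, slack=6)
Line 6: ['developer'] (min_width=9, slack=2)
Line 7: ['rock', 'by', 'sky'] (min_width=11, slack=0)
Line 8: ['garden', 'bird'] (min_width=11, slack=0)
Line 9: ['algorithm'] (min_width=9, slack=2)
Line 10: ['of', 'tower'] (min_width=8, slack=3)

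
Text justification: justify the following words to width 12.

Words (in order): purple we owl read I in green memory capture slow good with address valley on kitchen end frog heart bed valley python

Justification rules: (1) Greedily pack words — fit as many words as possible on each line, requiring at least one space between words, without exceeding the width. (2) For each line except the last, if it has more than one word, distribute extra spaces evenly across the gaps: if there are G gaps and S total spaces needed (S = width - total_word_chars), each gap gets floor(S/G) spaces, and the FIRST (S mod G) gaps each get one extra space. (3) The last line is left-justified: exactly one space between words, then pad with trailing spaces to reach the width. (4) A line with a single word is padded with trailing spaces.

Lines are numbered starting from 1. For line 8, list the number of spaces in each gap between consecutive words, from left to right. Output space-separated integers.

Answer: 4

Derivation:
Line 1: ['purple', 'we'] (min_width=9, slack=3)
Line 2: ['owl', 'read', 'I'] (min_width=10, slack=2)
Line 3: ['in', 'green'] (min_width=8, slack=4)
Line 4: ['memory'] (min_width=6, slack=6)
Line 5: ['capture', 'slow'] (min_width=12, slack=0)
Line 6: ['good', 'with'] (min_width=9, slack=3)
Line 7: ['address'] (min_width=7, slack=5)
Line 8: ['valley', 'on'] (min_width=9, slack=3)
Line 9: ['kitchen', 'end'] (min_width=11, slack=1)
Line 10: ['frog', 'heart'] (min_width=10, slack=2)
Line 11: ['bed', 'valley'] (min_width=10, slack=2)
Line 12: ['python'] (min_width=6, slack=6)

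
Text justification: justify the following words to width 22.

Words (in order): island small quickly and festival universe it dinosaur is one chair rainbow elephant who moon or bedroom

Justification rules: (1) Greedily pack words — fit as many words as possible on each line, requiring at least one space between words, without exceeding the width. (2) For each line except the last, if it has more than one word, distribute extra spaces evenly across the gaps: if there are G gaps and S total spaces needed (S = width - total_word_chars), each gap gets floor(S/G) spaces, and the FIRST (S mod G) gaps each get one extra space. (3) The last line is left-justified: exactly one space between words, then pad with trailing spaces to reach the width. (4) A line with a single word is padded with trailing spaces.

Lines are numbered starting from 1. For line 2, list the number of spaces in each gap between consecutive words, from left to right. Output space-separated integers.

Line 1: ['island', 'small', 'quickly'] (min_width=20, slack=2)
Line 2: ['and', 'festival', 'universe'] (min_width=21, slack=1)
Line 3: ['it', 'dinosaur', 'is', 'one'] (min_width=18, slack=4)
Line 4: ['chair', 'rainbow', 'elephant'] (min_width=22, slack=0)
Line 5: ['who', 'moon', 'or', 'bedroom'] (min_width=19, slack=3)

Answer: 2 1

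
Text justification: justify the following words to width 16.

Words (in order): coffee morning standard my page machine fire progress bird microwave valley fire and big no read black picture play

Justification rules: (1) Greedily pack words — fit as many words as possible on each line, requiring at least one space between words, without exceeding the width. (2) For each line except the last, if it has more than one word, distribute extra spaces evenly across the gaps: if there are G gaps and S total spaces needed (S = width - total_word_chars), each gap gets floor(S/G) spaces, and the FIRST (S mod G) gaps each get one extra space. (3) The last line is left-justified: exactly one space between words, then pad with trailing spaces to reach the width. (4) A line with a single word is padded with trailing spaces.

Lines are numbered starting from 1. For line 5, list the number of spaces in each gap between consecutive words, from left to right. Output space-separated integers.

Answer: 1

Derivation:
Line 1: ['coffee', 'morning'] (min_width=14, slack=2)
Line 2: ['standard', 'my', 'page'] (min_width=16, slack=0)
Line 3: ['machine', 'fire'] (min_width=12, slack=4)
Line 4: ['progress', 'bird'] (min_width=13, slack=3)
Line 5: ['microwave', 'valley'] (min_width=16, slack=0)
Line 6: ['fire', 'and', 'big', 'no'] (min_width=15, slack=1)
Line 7: ['read', 'black'] (min_width=10, slack=6)
Line 8: ['picture', 'play'] (min_width=12, slack=4)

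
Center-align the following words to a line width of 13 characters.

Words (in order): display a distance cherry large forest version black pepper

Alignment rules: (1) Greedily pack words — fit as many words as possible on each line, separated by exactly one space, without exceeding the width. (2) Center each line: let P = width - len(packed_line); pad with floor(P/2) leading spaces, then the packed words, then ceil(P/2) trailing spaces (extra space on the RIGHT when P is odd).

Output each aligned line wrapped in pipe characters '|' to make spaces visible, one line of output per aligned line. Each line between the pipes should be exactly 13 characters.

Answer: |  display a  |
|  distance   |
|cherry large |
|   forest    |
|version black|
|   pepper    |

Derivation:
Line 1: ['display', 'a'] (min_width=9, slack=4)
Line 2: ['distance'] (min_width=8, slack=5)
Line 3: ['cherry', 'large'] (min_width=12, slack=1)
Line 4: ['forest'] (min_width=6, slack=7)
Line 5: ['version', 'black'] (min_width=13, slack=0)
Line 6: ['pepper'] (min_width=6, slack=7)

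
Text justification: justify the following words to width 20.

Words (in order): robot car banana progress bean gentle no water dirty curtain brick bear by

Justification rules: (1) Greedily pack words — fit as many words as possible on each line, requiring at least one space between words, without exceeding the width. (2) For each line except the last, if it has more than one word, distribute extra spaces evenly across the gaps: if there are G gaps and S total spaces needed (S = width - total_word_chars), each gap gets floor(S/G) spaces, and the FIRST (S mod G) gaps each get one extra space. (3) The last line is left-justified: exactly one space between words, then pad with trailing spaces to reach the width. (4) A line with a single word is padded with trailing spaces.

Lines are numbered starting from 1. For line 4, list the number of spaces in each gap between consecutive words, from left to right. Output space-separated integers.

Answer: 2 2

Derivation:
Line 1: ['robot', 'car', 'banana'] (min_width=16, slack=4)
Line 2: ['progress', 'bean', 'gentle'] (min_width=20, slack=0)
Line 3: ['no', 'water', 'dirty'] (min_width=14, slack=6)
Line 4: ['curtain', 'brick', 'bear'] (min_width=18, slack=2)
Line 5: ['by'] (min_width=2, slack=18)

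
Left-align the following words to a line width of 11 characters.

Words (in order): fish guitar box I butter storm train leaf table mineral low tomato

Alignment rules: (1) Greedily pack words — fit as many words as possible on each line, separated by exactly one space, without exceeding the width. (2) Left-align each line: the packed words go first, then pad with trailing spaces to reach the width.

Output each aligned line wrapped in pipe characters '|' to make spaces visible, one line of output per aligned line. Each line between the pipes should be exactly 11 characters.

Answer: |fish guitar|
|box I      |
|butter     |
|storm train|
|leaf table |
|mineral low|
|tomato     |

Derivation:
Line 1: ['fish', 'guitar'] (min_width=11, slack=0)
Line 2: ['box', 'I'] (min_width=5, slack=6)
Line 3: ['butter'] (min_width=6, slack=5)
Line 4: ['storm', 'train'] (min_width=11, slack=0)
Line 5: ['leaf', 'table'] (min_width=10, slack=1)
Line 6: ['mineral', 'low'] (min_width=11, slack=0)
Line 7: ['tomato'] (min_width=6, slack=5)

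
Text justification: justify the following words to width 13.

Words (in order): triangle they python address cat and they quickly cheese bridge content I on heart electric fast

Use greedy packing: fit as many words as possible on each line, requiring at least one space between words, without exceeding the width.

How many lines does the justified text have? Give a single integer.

Line 1: ['triangle', 'they'] (min_width=13, slack=0)
Line 2: ['python'] (min_width=6, slack=7)
Line 3: ['address', 'cat'] (min_width=11, slack=2)
Line 4: ['and', 'they'] (min_width=8, slack=5)
Line 5: ['quickly'] (min_width=7, slack=6)
Line 6: ['cheese', 'bridge'] (min_width=13, slack=0)
Line 7: ['content', 'I', 'on'] (min_width=12, slack=1)
Line 8: ['heart'] (min_width=5, slack=8)
Line 9: ['electric', 'fast'] (min_width=13, slack=0)
Total lines: 9

Answer: 9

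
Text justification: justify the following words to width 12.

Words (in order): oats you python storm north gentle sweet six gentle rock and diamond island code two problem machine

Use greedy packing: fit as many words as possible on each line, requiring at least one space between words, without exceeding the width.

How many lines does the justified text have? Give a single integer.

Line 1: ['oats', 'you'] (min_width=8, slack=4)
Line 2: ['python', 'storm'] (min_width=12, slack=0)
Line 3: ['north', 'gentle'] (min_width=12, slack=0)
Line 4: ['sweet', 'six'] (min_width=9, slack=3)
Line 5: ['gentle', 'rock'] (min_width=11, slack=1)
Line 6: ['and', 'diamond'] (min_width=11, slack=1)
Line 7: ['island', 'code'] (min_width=11, slack=1)
Line 8: ['two', 'problem'] (min_width=11, slack=1)
Line 9: ['machine'] (min_width=7, slack=5)
Total lines: 9

Answer: 9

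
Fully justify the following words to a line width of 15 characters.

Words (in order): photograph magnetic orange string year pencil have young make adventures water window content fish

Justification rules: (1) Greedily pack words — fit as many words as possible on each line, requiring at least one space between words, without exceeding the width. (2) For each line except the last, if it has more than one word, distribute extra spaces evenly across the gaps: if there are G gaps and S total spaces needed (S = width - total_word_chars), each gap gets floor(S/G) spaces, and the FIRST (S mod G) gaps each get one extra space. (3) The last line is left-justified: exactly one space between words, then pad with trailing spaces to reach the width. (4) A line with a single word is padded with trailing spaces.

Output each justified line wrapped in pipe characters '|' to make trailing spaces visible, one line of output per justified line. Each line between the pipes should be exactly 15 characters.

Line 1: ['photograph'] (min_width=10, slack=5)
Line 2: ['magnetic', 'orange'] (min_width=15, slack=0)
Line 3: ['string', 'year'] (min_width=11, slack=4)
Line 4: ['pencil', 'have'] (min_width=11, slack=4)
Line 5: ['young', 'make'] (min_width=10, slack=5)
Line 6: ['adventures'] (min_width=10, slack=5)
Line 7: ['water', 'window'] (min_width=12, slack=3)
Line 8: ['content', 'fish'] (min_width=12, slack=3)

Answer: |photograph     |
|magnetic orange|
|string     year|
|pencil     have|
|young      make|
|adventures     |
|water    window|
|content fish   |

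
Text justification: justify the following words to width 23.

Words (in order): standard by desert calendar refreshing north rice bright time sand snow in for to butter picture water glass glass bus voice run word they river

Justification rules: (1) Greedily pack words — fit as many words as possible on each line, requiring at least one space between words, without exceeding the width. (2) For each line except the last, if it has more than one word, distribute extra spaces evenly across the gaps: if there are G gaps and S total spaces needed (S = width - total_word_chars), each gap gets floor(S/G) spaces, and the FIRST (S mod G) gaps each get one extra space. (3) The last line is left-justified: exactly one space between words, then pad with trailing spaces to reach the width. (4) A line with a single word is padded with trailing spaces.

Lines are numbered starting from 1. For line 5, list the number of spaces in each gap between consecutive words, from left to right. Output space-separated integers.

Answer: 3 2

Derivation:
Line 1: ['standard', 'by', 'desert'] (min_width=18, slack=5)
Line 2: ['calendar', 'refreshing'] (min_width=19, slack=4)
Line 3: ['north', 'rice', 'bright', 'time'] (min_width=22, slack=1)
Line 4: ['sand', 'snow', 'in', 'for', 'to'] (min_width=19, slack=4)
Line 5: ['butter', 'picture', 'water'] (min_width=20, slack=3)
Line 6: ['glass', 'glass', 'bus', 'voice'] (min_width=21, slack=2)
Line 7: ['run', 'word', 'they', 'river'] (min_width=19, slack=4)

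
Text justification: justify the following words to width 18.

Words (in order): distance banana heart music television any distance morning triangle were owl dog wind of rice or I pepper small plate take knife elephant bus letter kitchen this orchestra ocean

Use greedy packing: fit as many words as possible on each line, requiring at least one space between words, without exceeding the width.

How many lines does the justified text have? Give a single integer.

Line 1: ['distance', 'banana'] (min_width=15, slack=3)
Line 2: ['heart', 'music'] (min_width=11, slack=7)
Line 3: ['television', 'any'] (min_width=14, slack=4)
Line 4: ['distance', 'morning'] (min_width=16, slack=2)
Line 5: ['triangle', 'were', 'owl'] (min_width=17, slack=1)
Line 6: ['dog', 'wind', 'of', 'rice'] (min_width=16, slack=2)
Line 7: ['or', 'I', 'pepper', 'small'] (min_width=17, slack=1)
Line 8: ['plate', 'take', 'knife'] (min_width=16, slack=2)
Line 9: ['elephant', 'bus'] (min_width=12, slack=6)
Line 10: ['letter', 'kitchen'] (min_width=14, slack=4)
Line 11: ['this', 'orchestra'] (min_width=14, slack=4)
Line 12: ['ocean'] (min_width=5, slack=13)
Total lines: 12

Answer: 12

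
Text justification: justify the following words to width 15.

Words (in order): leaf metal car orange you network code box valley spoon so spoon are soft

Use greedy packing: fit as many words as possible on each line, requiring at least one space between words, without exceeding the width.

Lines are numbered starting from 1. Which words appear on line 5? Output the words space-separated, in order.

Answer: spoon so spoon

Derivation:
Line 1: ['leaf', 'metal', 'car'] (min_width=14, slack=1)
Line 2: ['orange', 'you'] (min_width=10, slack=5)
Line 3: ['network', 'code'] (min_width=12, slack=3)
Line 4: ['box', 'valley'] (min_width=10, slack=5)
Line 5: ['spoon', 'so', 'spoon'] (min_width=14, slack=1)
Line 6: ['are', 'soft'] (min_width=8, slack=7)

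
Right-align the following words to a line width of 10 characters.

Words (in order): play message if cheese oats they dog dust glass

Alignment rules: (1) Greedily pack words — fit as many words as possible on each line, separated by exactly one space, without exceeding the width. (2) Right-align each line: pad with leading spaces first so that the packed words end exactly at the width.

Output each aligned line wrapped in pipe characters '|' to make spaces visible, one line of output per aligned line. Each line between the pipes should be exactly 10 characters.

Line 1: ['play'] (min_width=4, slack=6)
Line 2: ['message', 'if'] (min_width=10, slack=0)
Line 3: ['cheese'] (min_width=6, slack=4)
Line 4: ['oats', 'they'] (min_width=9, slack=1)
Line 5: ['dog', 'dust'] (min_width=8, slack=2)
Line 6: ['glass'] (min_width=5, slack=5)

Answer: |      play|
|message if|
|    cheese|
| oats they|
|  dog dust|
|     glass|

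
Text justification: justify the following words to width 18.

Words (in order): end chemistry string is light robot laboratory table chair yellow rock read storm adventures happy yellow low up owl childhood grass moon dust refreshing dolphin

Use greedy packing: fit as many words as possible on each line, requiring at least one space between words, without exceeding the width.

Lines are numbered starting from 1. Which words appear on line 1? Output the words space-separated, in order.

Line 1: ['end', 'chemistry'] (min_width=13, slack=5)
Line 2: ['string', 'is', 'light'] (min_width=15, slack=3)
Line 3: ['robot', 'laboratory'] (min_width=16, slack=2)
Line 4: ['table', 'chair', 'yellow'] (min_width=18, slack=0)
Line 5: ['rock', 'read', 'storm'] (min_width=15, slack=3)
Line 6: ['adventures', 'happy'] (min_width=16, slack=2)
Line 7: ['yellow', 'low', 'up', 'owl'] (min_width=17, slack=1)
Line 8: ['childhood', 'grass'] (min_width=15, slack=3)
Line 9: ['moon', 'dust'] (min_width=9, slack=9)
Line 10: ['refreshing', 'dolphin'] (min_width=18, slack=0)

Answer: end chemistry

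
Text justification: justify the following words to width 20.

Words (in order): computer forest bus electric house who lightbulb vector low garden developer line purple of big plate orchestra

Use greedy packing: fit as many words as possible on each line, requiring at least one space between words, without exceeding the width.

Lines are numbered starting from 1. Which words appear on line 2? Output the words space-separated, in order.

Answer: electric house who

Derivation:
Line 1: ['computer', 'forest', 'bus'] (min_width=19, slack=1)
Line 2: ['electric', 'house', 'who'] (min_width=18, slack=2)
Line 3: ['lightbulb', 'vector', 'low'] (min_width=20, slack=0)
Line 4: ['garden', 'developer'] (min_width=16, slack=4)
Line 5: ['line', 'purple', 'of', 'big'] (min_width=18, slack=2)
Line 6: ['plate', 'orchestra'] (min_width=15, slack=5)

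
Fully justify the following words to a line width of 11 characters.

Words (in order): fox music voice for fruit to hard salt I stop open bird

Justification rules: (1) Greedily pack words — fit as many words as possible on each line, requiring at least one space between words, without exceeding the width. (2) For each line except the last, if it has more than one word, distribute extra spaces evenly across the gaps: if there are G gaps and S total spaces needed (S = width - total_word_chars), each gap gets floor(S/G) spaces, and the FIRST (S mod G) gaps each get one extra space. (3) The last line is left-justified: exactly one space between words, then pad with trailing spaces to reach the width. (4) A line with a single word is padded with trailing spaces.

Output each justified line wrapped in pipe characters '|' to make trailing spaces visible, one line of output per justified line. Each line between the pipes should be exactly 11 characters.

Answer: |fox   music|
|voice   for|
|fruit    to|
|hard salt I|
|stop   open|
|bird       |

Derivation:
Line 1: ['fox', 'music'] (min_width=9, slack=2)
Line 2: ['voice', 'for'] (min_width=9, slack=2)
Line 3: ['fruit', 'to'] (min_width=8, slack=3)
Line 4: ['hard', 'salt', 'I'] (min_width=11, slack=0)
Line 5: ['stop', 'open'] (min_width=9, slack=2)
Line 6: ['bird'] (min_width=4, slack=7)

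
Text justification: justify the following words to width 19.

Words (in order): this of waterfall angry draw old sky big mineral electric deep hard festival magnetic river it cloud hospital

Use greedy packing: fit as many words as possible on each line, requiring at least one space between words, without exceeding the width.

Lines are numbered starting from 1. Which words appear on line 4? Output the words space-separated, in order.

Answer: electric deep hard

Derivation:
Line 1: ['this', 'of', 'waterfall'] (min_width=17, slack=2)
Line 2: ['angry', 'draw', 'old', 'sky'] (min_width=18, slack=1)
Line 3: ['big', 'mineral'] (min_width=11, slack=8)
Line 4: ['electric', 'deep', 'hard'] (min_width=18, slack=1)
Line 5: ['festival', 'magnetic'] (min_width=17, slack=2)
Line 6: ['river', 'it', 'cloud'] (min_width=14, slack=5)
Line 7: ['hospital'] (min_width=8, slack=11)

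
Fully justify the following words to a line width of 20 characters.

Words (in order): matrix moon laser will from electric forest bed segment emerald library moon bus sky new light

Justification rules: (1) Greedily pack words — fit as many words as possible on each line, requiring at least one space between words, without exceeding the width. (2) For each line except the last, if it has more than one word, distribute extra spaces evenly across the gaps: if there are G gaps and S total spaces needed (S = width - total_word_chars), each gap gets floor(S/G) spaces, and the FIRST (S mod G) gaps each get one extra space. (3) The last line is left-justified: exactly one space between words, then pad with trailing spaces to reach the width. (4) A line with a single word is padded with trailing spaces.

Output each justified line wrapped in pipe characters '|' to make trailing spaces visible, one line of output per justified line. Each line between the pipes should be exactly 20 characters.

Answer: |matrix   moon  laser|
|will  from  electric|
|forest  bed  segment|
|emerald library moon|
|bus sky new light   |

Derivation:
Line 1: ['matrix', 'moon', 'laser'] (min_width=17, slack=3)
Line 2: ['will', 'from', 'electric'] (min_width=18, slack=2)
Line 3: ['forest', 'bed', 'segment'] (min_width=18, slack=2)
Line 4: ['emerald', 'library', 'moon'] (min_width=20, slack=0)
Line 5: ['bus', 'sky', 'new', 'light'] (min_width=17, slack=3)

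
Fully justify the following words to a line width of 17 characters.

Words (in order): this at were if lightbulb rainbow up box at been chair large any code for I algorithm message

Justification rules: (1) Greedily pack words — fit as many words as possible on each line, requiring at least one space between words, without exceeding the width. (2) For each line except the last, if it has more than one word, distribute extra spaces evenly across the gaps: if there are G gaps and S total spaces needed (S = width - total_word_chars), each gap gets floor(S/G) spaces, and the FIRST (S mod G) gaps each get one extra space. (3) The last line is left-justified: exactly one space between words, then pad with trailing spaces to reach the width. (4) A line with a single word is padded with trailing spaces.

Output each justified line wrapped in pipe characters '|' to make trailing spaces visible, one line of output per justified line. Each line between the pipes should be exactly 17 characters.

Line 1: ['this', 'at', 'were', 'if'] (min_width=15, slack=2)
Line 2: ['lightbulb', 'rainbow'] (min_width=17, slack=0)
Line 3: ['up', 'box', 'at', 'been'] (min_width=14, slack=3)
Line 4: ['chair', 'large', 'any'] (min_width=15, slack=2)
Line 5: ['code', 'for', 'I'] (min_width=10, slack=7)
Line 6: ['algorithm', 'message'] (min_width=17, slack=0)

Answer: |this  at  were if|
|lightbulb rainbow|
|up  box  at  been|
|chair  large  any|
|code     for    I|
|algorithm message|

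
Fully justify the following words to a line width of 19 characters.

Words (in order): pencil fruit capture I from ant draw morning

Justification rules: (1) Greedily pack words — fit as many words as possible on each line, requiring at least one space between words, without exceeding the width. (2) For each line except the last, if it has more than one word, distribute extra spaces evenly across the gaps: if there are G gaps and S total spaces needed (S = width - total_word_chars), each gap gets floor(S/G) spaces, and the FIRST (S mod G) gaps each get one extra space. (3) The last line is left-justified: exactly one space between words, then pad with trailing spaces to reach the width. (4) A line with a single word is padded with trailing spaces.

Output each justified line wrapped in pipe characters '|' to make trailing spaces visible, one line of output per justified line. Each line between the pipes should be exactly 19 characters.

Line 1: ['pencil', 'fruit'] (min_width=12, slack=7)
Line 2: ['capture', 'I', 'from', 'ant'] (min_width=18, slack=1)
Line 3: ['draw', 'morning'] (min_width=12, slack=7)

Answer: |pencil        fruit|
|capture  I from ant|
|draw morning       |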